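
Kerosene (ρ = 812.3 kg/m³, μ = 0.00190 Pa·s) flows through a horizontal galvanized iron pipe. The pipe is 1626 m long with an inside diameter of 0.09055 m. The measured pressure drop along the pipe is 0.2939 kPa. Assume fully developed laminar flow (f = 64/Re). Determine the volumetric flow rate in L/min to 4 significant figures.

Q ≈ 9.418 L/min

For laminar flow, f = 64/Re with Re = ρVD/μ, so Darcy-Weisbach reduces to ΔP = 32μLV/D². Solving for V: V = ΔP·D²/(32μL) = 293.9·(0.09055)²/(32·0.0019·1626) = 0.02438 m/s.
Check: Re = ρVD/μ = 812.3·0.02438·0.09055/0.0019 = 943.6 < 2300, so the laminar assumption holds.
Q = V·A = 0.02438·(π/4·0.09055²) = 0.000157 m³/s = 9.418 L/min.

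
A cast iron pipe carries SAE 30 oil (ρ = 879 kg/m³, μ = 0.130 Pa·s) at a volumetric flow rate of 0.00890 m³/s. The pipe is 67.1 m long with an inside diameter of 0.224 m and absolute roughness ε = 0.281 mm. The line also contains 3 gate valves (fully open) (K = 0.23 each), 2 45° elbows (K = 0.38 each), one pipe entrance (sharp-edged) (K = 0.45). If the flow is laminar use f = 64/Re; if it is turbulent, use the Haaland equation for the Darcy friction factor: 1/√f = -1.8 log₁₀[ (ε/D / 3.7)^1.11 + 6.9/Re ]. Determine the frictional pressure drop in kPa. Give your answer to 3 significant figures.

Cross-sectional area A = πD²/4 = π(0.224)²/4 = 0.03941 m²; mean velocity V = Q/A = 0.0089/0.03941 = 0.2258 m/s.
Reynolds number Re = ρVD/μ = 879 · 0.2258 · 0.224 / 0.13 = 342.1.
Re < 2300 → laminar flow, so f = 64/Re = 64/342.1 = 0.1871 (the turbulent correlation is not needed).
Total minor-loss coefficient ΣK = 3·0.23 + 2·0.38 + 1·0.45 = 1.9.
ΔP = [f·L/D + ΣK]·(ρV²/2) = [0.1871·67.1/0.224 + 1.9]·(879·0.2258²/2) = [56.05 + 1.9]·22.42 = 1299 Pa.
ΔP = 1299 Pa = 1.30 kPa.

ΔP ≈ 1.30 kPa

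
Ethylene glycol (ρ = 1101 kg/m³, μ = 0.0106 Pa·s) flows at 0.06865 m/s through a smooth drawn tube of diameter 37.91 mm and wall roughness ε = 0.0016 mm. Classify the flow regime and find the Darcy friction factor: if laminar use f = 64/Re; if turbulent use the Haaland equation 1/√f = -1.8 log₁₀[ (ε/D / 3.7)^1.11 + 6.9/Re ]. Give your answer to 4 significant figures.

Re = ρVD/μ = 1101·0.06865·0.03791/0.0106 = 270.3.
Re < 2300 → laminar, so f = 64/Re = 0.2368 (roughness is irrelevant in laminar flow).

f ≈ 0.2368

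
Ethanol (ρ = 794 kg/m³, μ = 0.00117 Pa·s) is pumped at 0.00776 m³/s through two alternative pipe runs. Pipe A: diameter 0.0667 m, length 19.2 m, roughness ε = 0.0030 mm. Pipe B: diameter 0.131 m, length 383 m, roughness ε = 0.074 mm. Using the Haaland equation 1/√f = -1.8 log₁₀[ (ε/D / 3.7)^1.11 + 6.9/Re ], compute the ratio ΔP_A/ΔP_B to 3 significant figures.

Pipe A: V = Q/A = 0.00776/0.003494 = 2.221 m/s; Re = 1.005e+05; ε/D = 4.5e-05; Haaland → f = 0.01799; ΔP_A = f(L/D)(ρV²/2) = 1.014e+04 Pa.
Pipe B: V = Q/A = 0.00776/0.01348 = 0.5757 m/s; Re = 5.118e+04; ε/D = 0.000565; Haaland → f = 0.02237; ΔP_B = f(L/D)(ρV²/2) = 8606 Pa.
ΔP_A/ΔP_B = 1.014e+04/8606 = 1.18.

ΔP_A/ΔP_B ≈ 1.18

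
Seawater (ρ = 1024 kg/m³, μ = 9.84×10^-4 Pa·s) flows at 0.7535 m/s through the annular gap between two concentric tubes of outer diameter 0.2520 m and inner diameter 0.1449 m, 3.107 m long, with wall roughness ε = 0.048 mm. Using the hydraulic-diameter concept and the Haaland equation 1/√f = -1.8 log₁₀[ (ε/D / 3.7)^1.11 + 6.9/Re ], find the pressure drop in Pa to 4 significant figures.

Hydraulic diameter D_h = 4A/P = D_o - D_i = 0.252 - 0.1449 = 0.1071 m.
Re = ρVD_h/μ = 1024·0.7535·0.1071/0.000984 = 8.398e+04.
ε/D_h = 4.8e-05/0.1071 = 0.000448; Haaland gives 1/√f = -1.8 log₁₀[4.49e-05+8.22e-05] = 7.013, so f = 0.02033.
ΔP = f(L/D_h)(ρV²/2) = 0.02033·3.107/0.1071·290.7 = 171.5 Pa.

ΔP ≈ 171.5 Pa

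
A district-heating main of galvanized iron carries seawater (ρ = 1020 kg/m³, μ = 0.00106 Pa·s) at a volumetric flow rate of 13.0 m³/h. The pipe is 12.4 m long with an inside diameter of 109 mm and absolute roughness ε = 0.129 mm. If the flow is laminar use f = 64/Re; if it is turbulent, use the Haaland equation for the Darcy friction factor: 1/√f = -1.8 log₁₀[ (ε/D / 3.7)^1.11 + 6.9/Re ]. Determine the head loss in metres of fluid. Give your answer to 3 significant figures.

h_f ≈ 0.0216 m

Q = 13.0 m³/h = 13.0/3600 = 0.003611 m³/s.
Cross-sectional area A = πD²/4 = π(0.109)²/4 = 0.009331 m²; mean velocity V = Q/A = 0.003611/0.009331 = 0.387 m/s.
Reynolds number Re = ρVD/μ = 1020 · 0.387 · 0.109 / 0.00106 = 4.059e+04.
Re > 4000 → turbulent. Relative roughness ε/D = 0.000129/0.109 = 0.00118. Haaland: 1/√f = -1.8 log₁₀[(0.00118/3.7)^1.11 + 6.9/4.059e+04] = -1.8 log₁₀[0.000132 + 0.00017] = 6.336, so f = 0.02491.
Darcy-Weisbach: ΔP = f(L/D)(ρV²/2) = 0.02491·(12.4/0.109)·(1020·0.387²/2) = 0.02491·113.8·76.38 = 216.4 Pa.
Head loss h_f = ΔP/(ρg) = 216.4/(1020·9.81) = 0.0216 m.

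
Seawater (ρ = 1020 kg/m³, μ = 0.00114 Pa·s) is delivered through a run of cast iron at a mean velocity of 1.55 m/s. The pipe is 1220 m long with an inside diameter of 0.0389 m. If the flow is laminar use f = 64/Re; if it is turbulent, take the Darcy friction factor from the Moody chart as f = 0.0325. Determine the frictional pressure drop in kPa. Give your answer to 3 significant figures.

Reynolds number Re = ρVD/μ = 1020 · 1.55 · 0.0389 / 0.00114 = 5.395e+04.
Re > 4000 → turbulent; use the Moody-chart value f = 0.0325.
Darcy-Weisbach: ΔP = f(L/D)(ρV²/2) = 0.0325·(1220/0.0389)·(1020·1.55²/2) = 0.0325·3.136e+04·1225 = 1.249e+06 Pa.
ΔP = 1.249e+06 Pa = 1250 kPa.

ΔP ≈ 1250 kPa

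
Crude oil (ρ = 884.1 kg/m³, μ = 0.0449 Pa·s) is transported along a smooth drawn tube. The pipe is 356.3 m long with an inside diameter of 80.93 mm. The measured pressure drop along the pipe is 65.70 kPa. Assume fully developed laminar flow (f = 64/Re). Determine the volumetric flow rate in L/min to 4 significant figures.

Q ≈ 259.4 L/min

For laminar flow, f = 64/Re with Re = ρVD/μ, so Darcy-Weisbach reduces to ΔP = 32μLV/D². Solving for V: V = ΔP·D²/(32μL) = 6.57e+04·(0.08093)²/(32·0.0449·356.3) = 0.8406 m/s.
Check: Re = ρVD/μ = 884.1·0.8406·0.08093/0.0449 = 1339 < 2300, so the laminar assumption holds.
Q = V·A = 0.8406·(π/4·0.08093²) = 0.004324 m³/s = 259.4 L/min.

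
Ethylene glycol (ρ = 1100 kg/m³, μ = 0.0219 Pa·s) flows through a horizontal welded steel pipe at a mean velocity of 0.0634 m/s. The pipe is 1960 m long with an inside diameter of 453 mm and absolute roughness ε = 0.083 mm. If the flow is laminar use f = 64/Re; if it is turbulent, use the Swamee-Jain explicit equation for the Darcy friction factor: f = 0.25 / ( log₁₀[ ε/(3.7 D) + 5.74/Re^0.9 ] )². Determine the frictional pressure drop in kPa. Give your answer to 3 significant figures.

Reynolds number Re = ρVD/μ = 1100 · 0.0634 · 0.453 / 0.0219 = 1443.
Re < 2300 → laminar flow, so f = 64/Re = 64/1443 = 0.04437 (the turbulent correlation is not needed).
Darcy-Weisbach: ΔP = f(L/D)(ρV²/2) = 0.04437·(1960/0.453)·(1100·0.0634²/2) = 0.04437·4327·2.211 = 424.4 Pa.
ΔP = 424.4 Pa = 0.424 kPa.

ΔP ≈ 0.424 kPa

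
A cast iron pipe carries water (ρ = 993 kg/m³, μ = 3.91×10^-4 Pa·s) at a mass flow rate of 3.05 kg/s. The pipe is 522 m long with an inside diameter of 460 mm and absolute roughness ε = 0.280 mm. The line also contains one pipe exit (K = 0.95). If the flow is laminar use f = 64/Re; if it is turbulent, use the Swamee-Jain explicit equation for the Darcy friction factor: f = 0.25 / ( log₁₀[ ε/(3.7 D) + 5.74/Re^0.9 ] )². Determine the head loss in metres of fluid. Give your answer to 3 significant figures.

h_f ≈ 5.47×10^-4 m

A = πD²/4 = π(0.46)²/4 = 0.1662 m²; mean velocity V = ṁ/(ρA) = 3.05/(993 · 0.1662) = 0.01848 m/s.
Reynolds number Re = ρVD/μ = 993 · 0.01848 · 0.46 / 0.000391 = 2.159e+04.
Re > 4000 → turbulent. Relative roughness ε/D = 0.00028/0.46 = 0.000609. Swamee-Jain: f = 0.25/(log₁₀[0.000609/3.7 + 5.74/2.159e+04^0.9])² = 0.25/(log₁₀[0.000165 + 0.000721])² = 0.25/(-3.053)² = 0.02683.
Total minor-loss coefficient ΣK = 1·0.95 = 0.95.
ΔP = [f·L/D + ΣK]·(ρV²/2) = [0.02683·522/0.46 + 0.95]·(993·0.01848²/2) = [30.44 + 0.95]·0.1696 = 5.324 Pa.
Head loss h_f = ΔP/(ρg) = 5.324/(993·9.81) = 5.47×10^-4 m.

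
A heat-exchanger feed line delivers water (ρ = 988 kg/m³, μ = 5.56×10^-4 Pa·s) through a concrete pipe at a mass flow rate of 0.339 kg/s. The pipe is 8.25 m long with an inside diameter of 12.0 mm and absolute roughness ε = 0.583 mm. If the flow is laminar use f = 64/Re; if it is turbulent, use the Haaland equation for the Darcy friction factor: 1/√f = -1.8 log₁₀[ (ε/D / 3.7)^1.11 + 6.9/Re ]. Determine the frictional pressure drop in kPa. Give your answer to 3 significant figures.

ΔP ≈ 222 kPa

A = πD²/4 = π(0.012)²/4 = 0.0001131 m²; mean velocity V = ṁ/(ρA) = 0.339/(988 · 0.0001131) = 3.034 m/s.
Reynolds number Re = ρVD/μ = 988 · 3.034 · 0.012 / 0.000556 = 6.469e+04.
Re > 4000 → turbulent. Relative roughness ε/D = 0.000583/0.012 = 0.0486. Haaland: 1/√f = -1.8 log₁₀[(0.0486/3.7)^1.11 + 6.9/6.469e+04] = -1.8 log₁₀[0.00815 + 0.000107] = 3.75, so f = 0.07113.
Darcy-Weisbach: ΔP = f(L/D)(ρV²/2) = 0.07113·(8.25/0.012)·(988·3.034²/2) = 0.07113·687.5·4547 = 2.223e+05 Pa.
ΔP = 2.223e+05 Pa = 222 kPa.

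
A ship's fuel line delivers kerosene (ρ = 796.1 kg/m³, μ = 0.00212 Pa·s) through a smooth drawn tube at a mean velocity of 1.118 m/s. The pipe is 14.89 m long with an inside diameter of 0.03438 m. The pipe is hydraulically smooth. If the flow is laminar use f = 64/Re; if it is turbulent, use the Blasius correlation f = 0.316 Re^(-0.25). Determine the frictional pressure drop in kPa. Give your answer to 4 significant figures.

Reynolds number Re = ρVD/μ = 796.1 · 1.118 · 0.03438 / 0.00212 = 1.443e+04.
Re > 4000 → turbulent. Smooth-pipe (Blasius): f = 0.316 Re^(-0.25) = 0.316/(1.443e+04)^0.25 = 0.02883.
Darcy-Weisbach: ΔP = f(L/D)(ρV²/2) = 0.02883·(14.89/0.03438)·(796.1·1.118²/2) = 0.02883·433.1·497.5 = 6212 Pa.
ΔP = 6212 Pa = 6.212 kPa.

ΔP ≈ 6.212 kPa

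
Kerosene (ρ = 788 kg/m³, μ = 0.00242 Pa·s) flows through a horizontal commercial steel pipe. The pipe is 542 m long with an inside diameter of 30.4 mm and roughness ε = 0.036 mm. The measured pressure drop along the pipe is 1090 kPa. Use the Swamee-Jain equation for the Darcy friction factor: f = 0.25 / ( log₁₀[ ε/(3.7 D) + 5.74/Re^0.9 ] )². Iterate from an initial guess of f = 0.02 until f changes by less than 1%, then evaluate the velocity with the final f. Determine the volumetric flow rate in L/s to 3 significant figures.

Q ≈ 1.72 L/s

Rearranging Darcy-Weisbach: V = √(2·ΔP·D/(f·L·ρ)). With ε/D = 3.6e-05/0.0304 = 0.00118, iterate starting from f = 0.02:
  f = 0.02 → V = √(2·1.09e+06·0.0304/(0.02·542·788)) = 2.785 m/s; Re = ρVD/μ = 2.757e+04; f → 0.02694
  f = 0.02694 → V = 2.4 m/s; Re = 2.376e+04; f → 0.02763
  f = 0.02763 → V = 2.37 m/s; Re = 2.346e+04; f → 0.02769
Converged (Δf/f < 1%). With the final f = 0.02769: V = √(2·1.09e+06·0.0304/(0.02769·542·788)) = 2.367 m/s.
Q = V·A = 2.367·(π/4·0.0304²) = 0.001718 m³/s = 1.72 L/s.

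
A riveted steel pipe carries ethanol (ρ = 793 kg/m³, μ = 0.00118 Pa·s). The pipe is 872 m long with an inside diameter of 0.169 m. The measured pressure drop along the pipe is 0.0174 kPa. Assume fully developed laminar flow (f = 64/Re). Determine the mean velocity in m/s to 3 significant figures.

For laminar flow, f = 64/Re with Re = ρVD/μ, so Darcy-Weisbach reduces to ΔP = 32μLV/D². Solving for V: V = ΔP·D²/(32μL) = 17.4·(0.169)²/(32·0.00118·872) = 0.01509 m/s.
Check: Re = ρVD/μ = 793·0.01509·0.169/0.00118 = 1714 < 2300, so the laminar assumption holds.

V ≈ 0.0151 m/s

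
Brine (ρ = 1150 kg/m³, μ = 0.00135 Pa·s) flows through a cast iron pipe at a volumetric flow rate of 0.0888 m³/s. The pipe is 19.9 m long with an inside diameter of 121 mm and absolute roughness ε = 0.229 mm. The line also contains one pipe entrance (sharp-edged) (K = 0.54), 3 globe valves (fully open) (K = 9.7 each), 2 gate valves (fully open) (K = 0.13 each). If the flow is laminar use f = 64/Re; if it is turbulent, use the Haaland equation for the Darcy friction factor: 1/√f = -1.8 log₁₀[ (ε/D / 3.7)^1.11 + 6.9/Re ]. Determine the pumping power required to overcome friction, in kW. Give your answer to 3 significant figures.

P ≈ 103 kW

Cross-sectional area A = πD²/4 = π(0.121)²/4 = 0.0115 m²; mean velocity V = Q/A = 0.0888/0.0115 = 7.722 m/s.
Reynolds number Re = ρVD/μ = 1150 · 7.722 · 0.121 / 0.00135 = 7.96e+05.
Re > 4000 → turbulent. Relative roughness ε/D = 0.000229/0.121 = 0.00189. Haaland: 1/√f = -1.8 log₁₀[(0.00189/3.7)^1.11 + 6.9/7.96e+05] = -1.8 log₁₀[0.000222 + 8.67e-06] = 6.546, so f = 0.02334.
Total minor-loss coefficient ΣK = 1·0.54 + 3·9.7 + 2·0.13 = 29.9.
ΔP = [f·L/D + ΣK]·(ρV²/2) = [0.02334·19.9/0.121 + 29.9]·(1150·7.722²/2) = [3.838 + 29.9]·3.429e+04 = 1.157e+06 Pa.
Pumping power P = QΔP = 0.0888·1.157e+06 = 102700 W = 103 kW.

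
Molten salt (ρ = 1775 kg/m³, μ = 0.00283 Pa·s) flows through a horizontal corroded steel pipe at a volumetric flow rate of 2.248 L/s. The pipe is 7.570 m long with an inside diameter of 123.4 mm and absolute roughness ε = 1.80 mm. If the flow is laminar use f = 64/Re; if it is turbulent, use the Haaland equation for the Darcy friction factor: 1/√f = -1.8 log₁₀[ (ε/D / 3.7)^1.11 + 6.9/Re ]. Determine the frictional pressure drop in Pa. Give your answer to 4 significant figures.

ΔP ≈ 89.06 Pa

Q = 2.248 L/s = 2.248/1000 = 0.002248 m³/s.
Cross-sectional area A = πD²/4 = π(0.1234)²/4 = 0.01196 m²; mean velocity V = Q/A = 0.002248/0.01196 = 0.188 m/s.
Reynolds number Re = ρVD/μ = 1775 · 0.188 · 0.1234 / 0.00283 = 1.455e+04.
Re > 4000 → turbulent. Relative roughness ε/D = 0.0018/0.1234 = 0.0146. Haaland: 1/√f = -1.8 log₁₀[(0.0146/3.7)^1.11 + 6.9/1.455e+04] = -1.8 log₁₀[0.00214 + 0.000474] = 4.647, so f = 0.0463.
Darcy-Weisbach: ΔP = f(L/D)(ρV²/2) = 0.0463·(7.57/0.1234)·(1775·0.188²/2) = 0.0463·61.35·31.36 = 89.06 Pa.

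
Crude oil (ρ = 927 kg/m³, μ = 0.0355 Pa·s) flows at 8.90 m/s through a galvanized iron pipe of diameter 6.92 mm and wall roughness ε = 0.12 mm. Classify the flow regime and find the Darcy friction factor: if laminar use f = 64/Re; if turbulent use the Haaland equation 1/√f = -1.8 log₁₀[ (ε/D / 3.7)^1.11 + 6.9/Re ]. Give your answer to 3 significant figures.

Re = ρVD/μ = 927·8.9·0.00692/0.0355 = 1608.
Re < 2300 → laminar, so f = 64/Re = 0.0398 (roughness is irrelevant in laminar flow).

f ≈ 0.0398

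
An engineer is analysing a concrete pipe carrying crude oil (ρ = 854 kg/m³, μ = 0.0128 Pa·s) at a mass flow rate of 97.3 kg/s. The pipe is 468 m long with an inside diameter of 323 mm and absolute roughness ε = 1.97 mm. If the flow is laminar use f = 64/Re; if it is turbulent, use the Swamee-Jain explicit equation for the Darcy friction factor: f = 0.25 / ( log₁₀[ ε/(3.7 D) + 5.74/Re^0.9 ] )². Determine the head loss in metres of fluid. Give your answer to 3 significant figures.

A = πD²/4 = π(0.323)²/4 = 0.08194 m²; mean velocity V = ṁ/(ρA) = 97.3/(854 · 0.08194) = 1.39 m/s.
Reynolds number Re = ρVD/μ = 854 · 1.39 · 0.323 / 0.0128 = 2.996e+04.
Re > 4000 → turbulent. Relative roughness ε/D = 0.00197/0.323 = 0.0061. Swamee-Jain: f = 0.25/(log₁₀[0.0061/3.7 + 5.74/2.996e+04^0.9])² = 0.25/(log₁₀[0.00165 + 0.000537])² = 0.25/(-2.66)² = 0.03532.
Darcy-Weisbach: ΔP = f(L/D)(ρV²/2) = 0.03532·(468/0.323)·(854·1.39²/2) = 0.03532·1449·825.6 = 4.225e+04 Pa.
Head loss h_f = ΔP/(ρg) = 4.225e+04/(854·9.81) = 5.04 m.

h_f ≈ 5.04 m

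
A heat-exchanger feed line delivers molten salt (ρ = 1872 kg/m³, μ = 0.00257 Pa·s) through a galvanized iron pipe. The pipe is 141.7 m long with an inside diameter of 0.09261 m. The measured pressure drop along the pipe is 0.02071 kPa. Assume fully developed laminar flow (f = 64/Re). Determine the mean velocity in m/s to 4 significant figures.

V ≈ 0.01524 m/s

For laminar flow, f = 64/Re with Re = ρVD/μ, so Darcy-Weisbach reduces to ΔP = 32μLV/D². Solving for V: V = ΔP·D²/(32μL) = 20.71·(0.09261)²/(32·0.00257·141.7) = 0.01524 m/s.
Check: Re = ρVD/μ = 1872·0.01524·0.09261/0.00257 = 1028 < 2300, so the laminar assumption holds.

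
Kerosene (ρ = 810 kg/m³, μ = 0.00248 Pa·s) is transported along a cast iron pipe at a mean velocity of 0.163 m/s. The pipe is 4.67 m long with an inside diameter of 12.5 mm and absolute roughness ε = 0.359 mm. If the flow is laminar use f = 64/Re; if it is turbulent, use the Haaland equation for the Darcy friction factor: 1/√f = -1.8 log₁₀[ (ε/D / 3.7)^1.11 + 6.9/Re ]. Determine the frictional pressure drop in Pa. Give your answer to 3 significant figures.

ΔP ≈ 387 Pa

Reynolds number Re = ρVD/μ = 810 · 0.163 · 0.0125 / 0.00248 = 665.5.
Re < 2300 → laminar flow, so f = 64/Re = 64/665.5 = 0.09617 (the turbulent correlation is not needed).
Darcy-Weisbach: ΔP = f(L/D)(ρV²/2) = 0.09617·(4.67/0.0125)·(810·0.163²/2) = 0.09617·373.6·10.76 = 386.6 Pa.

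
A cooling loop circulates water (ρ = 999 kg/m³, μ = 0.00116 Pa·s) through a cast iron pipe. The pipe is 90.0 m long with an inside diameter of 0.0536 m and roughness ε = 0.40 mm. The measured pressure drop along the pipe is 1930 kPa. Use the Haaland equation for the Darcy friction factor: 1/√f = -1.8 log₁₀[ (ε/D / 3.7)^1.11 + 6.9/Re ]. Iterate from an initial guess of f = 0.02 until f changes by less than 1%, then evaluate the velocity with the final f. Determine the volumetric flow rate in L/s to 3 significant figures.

Q ≈ 18.4 L/s

Rearranging Darcy-Weisbach: V = √(2·ΔP·D/(f·L·ρ)). With ε/D = 0.0004/0.0536 = 0.00746, iterate starting from f = 0.02:
  f = 0.02 → V = √(2·1.93e+06·0.0536/(0.02·90·999)) = 10.73 m/s; Re = ρVD/μ = 4.951e+05; f → 0.03462
  f = 0.03462 → V = 8.153 m/s; Re = 3.763e+05; f → 0.03466
Converged (Δf/f < 1%). With the final f = 0.03466: V = √(2·1.93e+06·0.0536/(0.03466·90·999)) = 8.148 m/s.
Q = V·A = 8.148·(π/4·0.0536²) = 0.01839 m³/s = 18.4 L/s.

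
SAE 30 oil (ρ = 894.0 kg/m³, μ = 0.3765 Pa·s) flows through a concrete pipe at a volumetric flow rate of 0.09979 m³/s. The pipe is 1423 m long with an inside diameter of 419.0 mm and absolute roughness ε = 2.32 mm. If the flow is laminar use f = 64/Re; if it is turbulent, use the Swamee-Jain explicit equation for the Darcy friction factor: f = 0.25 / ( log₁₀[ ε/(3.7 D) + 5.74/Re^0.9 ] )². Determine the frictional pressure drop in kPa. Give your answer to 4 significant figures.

Cross-sectional area A = πD²/4 = π(0.419)²/4 = 0.1379 m²; mean velocity V = Q/A = 0.09979/0.1379 = 0.7237 m/s.
Reynolds number Re = ρVD/μ = 894 · 0.7237 · 0.419 / 0.377 = 720.
Re < 2300 → laminar flow, so f = 64/Re = 64/720 = 0.08888 (the turbulent correlation is not needed).
Darcy-Weisbach: ΔP = f(L/D)(ρV²/2) = 0.08888·(1423/0.419)·(894·0.7237²/2) = 0.08888·3396·234.1 = 7.067e+04 Pa.
ΔP = 7.067e+04 Pa = 70.67 kPa.

ΔP ≈ 70.67 kPa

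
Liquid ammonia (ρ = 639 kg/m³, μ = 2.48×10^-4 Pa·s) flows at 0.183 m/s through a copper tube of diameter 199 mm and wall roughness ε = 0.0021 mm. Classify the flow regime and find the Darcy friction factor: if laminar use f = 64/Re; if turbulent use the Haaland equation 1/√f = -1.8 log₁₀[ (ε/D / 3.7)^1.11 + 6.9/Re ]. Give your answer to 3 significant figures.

Re = ρVD/μ = 639·0.183·0.199/0.000248 = 9.383e+04.
Re > 4000 → turbulent. ε/D = 2.1e-06/0.199 = 1.06e-05; Haaland: 1/√f = -1.8 log₁₀[7e-07 + 7.35e-05] = 7.433, so f = 0.0181.

f ≈ 0.0181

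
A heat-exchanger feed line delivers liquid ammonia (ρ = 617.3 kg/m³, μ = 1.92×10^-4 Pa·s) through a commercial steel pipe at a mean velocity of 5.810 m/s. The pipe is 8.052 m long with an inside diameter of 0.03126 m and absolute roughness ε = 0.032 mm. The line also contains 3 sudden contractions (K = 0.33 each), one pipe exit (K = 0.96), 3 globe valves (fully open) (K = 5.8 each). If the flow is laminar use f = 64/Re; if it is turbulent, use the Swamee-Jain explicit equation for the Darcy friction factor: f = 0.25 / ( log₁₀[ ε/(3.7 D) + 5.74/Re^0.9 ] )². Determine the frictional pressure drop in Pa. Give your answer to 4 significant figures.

Reynolds number Re = ρVD/μ = 617.3 · 5.81 · 0.03126 / 0.000192 = 5.839e+05.
Re > 4000 → turbulent. Relative roughness ε/D = 3.2e-05/0.03126 = 0.00102. Swamee-Jain: f = 0.25/(log₁₀[0.00102/3.7 + 5.74/5.839e+05^0.9])² = 0.25/(log₁₀[0.000277 + 3.71e-05])² = 0.25/(-3.503)² = 0.02037.
Total minor-loss coefficient ΣK = 3·0.33 + 1·0.96 + 3·5.8 = 19.3.
ΔP = [f·L/D + ΣK]·(ρV²/2) = [0.02037·8.052/0.03126 + 19.3]·(617.3·5.81²/2) = [5.247 + 19.3]·1.042e+04 = 2.563e+05 Pa.

ΔP ≈ 256300 Pa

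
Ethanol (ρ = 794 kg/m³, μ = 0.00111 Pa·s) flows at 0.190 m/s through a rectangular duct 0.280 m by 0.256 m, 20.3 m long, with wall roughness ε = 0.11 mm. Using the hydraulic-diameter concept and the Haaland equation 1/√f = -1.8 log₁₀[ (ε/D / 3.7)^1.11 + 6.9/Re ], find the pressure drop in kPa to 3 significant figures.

ΔP ≈ 0.0254 kPa

Hydraulic diameter D_h = 4A/P = 4·(0.28·0.256)/(2·(0.28+0.256)) = 0.2867/1.072 = 0.2675 m.
Re = ρVD_h/μ = 794·0.19·0.2675/0.00111 = 3.635e+04.
ε/D_h = 0.00011/0.2675 = 0.000411; Haaland gives 1/√f = -1.8 log₁₀[4.08e-05+0.00019] = 6.547, so f = 0.02333.
ΔP = f(L/D_h)(ρV²/2) = 0.02333·20.3/0.2675·14.33 = 25.38 Pa.
ΔP = 0.0254 kPa.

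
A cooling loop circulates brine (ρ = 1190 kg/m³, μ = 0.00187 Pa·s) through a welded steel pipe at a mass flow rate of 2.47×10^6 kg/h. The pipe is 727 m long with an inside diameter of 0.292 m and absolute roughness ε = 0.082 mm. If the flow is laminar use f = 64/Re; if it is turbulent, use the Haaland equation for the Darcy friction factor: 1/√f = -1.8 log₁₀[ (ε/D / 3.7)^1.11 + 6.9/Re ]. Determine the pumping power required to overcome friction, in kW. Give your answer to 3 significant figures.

ṁ = 2.47×10^6 kg/h = 2.47×10^6/3600 = 686.1 kg/s.
A = πD²/4 = π(0.292)²/4 = 0.06697 m²; mean velocity V = ṁ/(ρA) = 686.1/(1190 · 0.06697) = 8.61 m/s.
Reynolds number Re = ρVD/μ = 1190 · 8.61 · 0.292 / 0.00187 = 1.6e+06.
Re > 4000 → turbulent. Relative roughness ε/D = 8.2e-05/0.292 = 0.000281. Haaland: 1/√f = -1.8 log₁₀[(0.000281/3.7)^1.11 + 6.9/1.6e+06] = -1.8 log₁₀[2.67e-05 + 4.31e-06] = 8.114, so f = 0.01519.
Darcy-Weisbach: ΔP = f(L/D)(ρV²/2) = 0.01519·(727/0.292)·(1190·8.61²/2) = 0.01519·2490·4.411e+04 = 1.668e+06 Pa.
Q = ṁ/ρ = 686.1/1190 = 0.5766 m³/s.
Pumping power P = QΔP = 0.5766·1.668e+06 = 961600 W = 962 kW.

P ≈ 962 kW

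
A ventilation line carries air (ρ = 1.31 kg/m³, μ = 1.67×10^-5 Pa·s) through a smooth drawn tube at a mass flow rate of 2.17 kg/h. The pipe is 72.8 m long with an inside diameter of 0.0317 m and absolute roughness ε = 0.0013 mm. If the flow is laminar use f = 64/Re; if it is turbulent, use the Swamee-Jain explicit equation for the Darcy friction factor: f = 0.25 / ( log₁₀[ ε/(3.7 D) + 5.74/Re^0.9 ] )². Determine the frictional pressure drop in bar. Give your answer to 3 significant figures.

ΔP ≈ 2.26×10^-4 bar

ṁ = 2.17 kg/h = 2.17/3600 = 0.0006028 kg/s.
A = πD²/4 = π(0.0317)²/4 = 0.0007892 m²; mean velocity V = ṁ/(ρA) = 0.0006028/(1.31 · 0.0007892) = 0.583 m/s.
Reynolds number Re = ρVD/μ = 1.31 · 0.583 · 0.0317 / 1.67e-05 = 1450.
Re < 2300 → laminar flow, so f = 64/Re = 64/1450 = 0.04415 (the turbulent correlation is not needed).
Darcy-Weisbach: ΔP = f(L/D)(ρV²/2) = 0.04415·(72.8/0.0317)·(1.31·0.583²/2) = 0.04415·2297·0.2226 = 22.57 Pa.
ΔP = 22.57 Pa = 2.26×10^-4 bar.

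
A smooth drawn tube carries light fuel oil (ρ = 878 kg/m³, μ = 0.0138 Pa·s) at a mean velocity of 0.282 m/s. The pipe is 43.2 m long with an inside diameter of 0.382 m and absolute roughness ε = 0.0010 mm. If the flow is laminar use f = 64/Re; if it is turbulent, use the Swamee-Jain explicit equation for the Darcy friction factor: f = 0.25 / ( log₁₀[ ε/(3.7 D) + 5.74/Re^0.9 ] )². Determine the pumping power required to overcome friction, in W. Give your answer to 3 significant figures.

P ≈ 4.40 W

Reynolds number Re = ρVD/μ = 878 · 0.282 · 0.382 / 0.0138 = 6854.
Re > 4000 → turbulent. Relative roughness ε/D = 1e-06/0.382 = 2.62e-06. Swamee-Jain: f = 0.25/(log₁₀[2.62e-06/3.7 + 5.74/6854^0.9])² = 0.25/(log₁₀[7.08e-07 + 0.00203])² = 0.25/(-2.693)² = 0.03447.
Darcy-Weisbach: ΔP = f(L/D)(ρV²/2) = 0.03447·(43.2/0.382)·(878·0.282²/2) = 0.03447·113.1·34.91 = 136.1 Pa.
Q = V·A = 0.282·0.1146 = 0.03232 m³/s.
Pumping power P = QΔP = 0.03232·136.1 = 4.398 W = 4.40 W.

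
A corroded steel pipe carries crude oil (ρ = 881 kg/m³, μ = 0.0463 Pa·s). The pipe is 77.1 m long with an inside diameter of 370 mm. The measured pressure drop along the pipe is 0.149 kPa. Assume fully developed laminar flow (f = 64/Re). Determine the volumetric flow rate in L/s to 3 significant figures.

For laminar flow, f = 64/Re with Re = ρVD/μ, so Darcy-Weisbach reduces to ΔP = 32μLV/D². Solving for V: V = ΔP·D²/(32μL) = 149·(0.37)²/(32·0.0463·77.1) = 0.1786 m/s.
Check: Re = ρVD/μ = 881·0.1786·0.37/0.0463 = 1257 < 2300, so the laminar assumption holds.
Q = V·A = 0.1786·(π/4·0.37²) = 0.0192 m³/s = 19.2 L/s.

Q ≈ 19.2 L/s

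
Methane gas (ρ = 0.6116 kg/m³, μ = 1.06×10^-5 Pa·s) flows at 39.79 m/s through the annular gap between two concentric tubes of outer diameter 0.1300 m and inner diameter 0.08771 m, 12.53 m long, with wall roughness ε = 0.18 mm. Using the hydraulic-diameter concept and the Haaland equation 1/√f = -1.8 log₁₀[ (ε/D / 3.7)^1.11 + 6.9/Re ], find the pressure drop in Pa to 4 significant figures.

ΔP ≈ 4298 Pa

Hydraulic diameter D_h = 4A/P = D_o - D_i = 0.13 - 0.08771 = 0.04229 m.
Re = ρVD_h/μ = 0.6116·39.79·0.04229/1.06e-05 = 9.709e+04.
ε/D_h = 0.00018/0.04229 = 0.00426; Haaland gives 1/√f = -1.8 log₁₀[0.000546+7.11e-05] = 5.777, so f = 0.02997.
ΔP = f(L/D_h)(ρV²/2) = 0.02997·12.53/0.04229·484.2 = 4298 Pa.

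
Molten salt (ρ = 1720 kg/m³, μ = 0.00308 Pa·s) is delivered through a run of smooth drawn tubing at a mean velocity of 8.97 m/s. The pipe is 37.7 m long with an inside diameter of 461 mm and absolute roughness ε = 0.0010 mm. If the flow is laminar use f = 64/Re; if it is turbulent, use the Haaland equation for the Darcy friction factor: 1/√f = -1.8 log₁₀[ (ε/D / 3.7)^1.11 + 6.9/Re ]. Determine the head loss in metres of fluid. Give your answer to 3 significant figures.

h_f ≈ 3.41 m

Reynolds number Re = ρVD/μ = 1720 · 8.97 · 0.461 / 0.00308 = 2.309e+06.
Re > 4000 → turbulent. Relative roughness ε/D = 1e-06/0.461 = 2.17e-06. Haaland: 1/√f = -1.8 log₁₀[(2.17e-06/3.7)^1.11 + 6.9/2.309e+06] = -1.8 log₁₀[1.21e-07 + 2.99e-06] = 9.913, so f = 0.01018.
Darcy-Weisbach: ΔP = f(L/D)(ρV²/2) = 0.01018·(37.7/0.461)·(1720·8.97²/2) = 0.01018·81.78·6.92e+04 = 5.758e+04 Pa.
Head loss h_f = ΔP/(ρg) = 5.758e+04/(1720·9.81) = 3.41 m.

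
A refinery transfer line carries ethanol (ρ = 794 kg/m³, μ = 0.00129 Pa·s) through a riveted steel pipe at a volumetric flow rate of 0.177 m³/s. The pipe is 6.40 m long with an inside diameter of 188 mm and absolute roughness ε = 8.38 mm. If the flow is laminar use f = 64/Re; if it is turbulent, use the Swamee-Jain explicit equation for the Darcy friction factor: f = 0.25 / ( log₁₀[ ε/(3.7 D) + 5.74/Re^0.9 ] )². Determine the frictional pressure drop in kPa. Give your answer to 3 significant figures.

Cross-sectional area A = πD²/4 = π(0.188)²/4 = 0.02776 m²; mean velocity V = Q/A = 0.177/0.02776 = 6.376 m/s.
Reynolds number Re = ρVD/μ = 794 · 6.376 · 0.188 / 0.00129 = 7.378e+05.
Re > 4000 → turbulent. Relative roughness ε/D = 0.00838/0.188 = 0.0446. Swamee-Jain: f = 0.25/(log₁₀[0.0446/3.7 + 5.74/7.378e+05^0.9])² = 0.25/(log₁₀[0.012 + 3e-05])² = 0.25/(-1.918)² = 0.06796.
Darcy-Weisbach: ΔP = f(L/D)(ρV²/2) = 0.06796·(6.4/0.188)·(794·6.376²/2) = 0.06796·34.04·1.614e+04 = 3.734e+04 Pa.
ΔP = 3.734e+04 Pa = 37.3 kPa.

ΔP ≈ 37.3 kPa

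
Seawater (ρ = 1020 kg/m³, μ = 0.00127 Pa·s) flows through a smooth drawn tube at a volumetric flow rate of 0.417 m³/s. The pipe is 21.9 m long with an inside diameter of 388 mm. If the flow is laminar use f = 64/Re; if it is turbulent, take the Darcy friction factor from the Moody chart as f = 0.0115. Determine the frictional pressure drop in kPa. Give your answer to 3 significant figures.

Cross-sectional area A = πD²/4 = π(0.388)²/4 = 0.1182 m²; mean velocity V = Q/A = 0.417/0.1182 = 3.527 m/s.
Reynolds number Re = ρVD/μ = 1020 · 3.527 · 0.388 / 0.00127 = 1.099e+06.
Re > 4000 → turbulent; use the Moody-chart value f = 0.0115.
Darcy-Weisbach: ΔP = f(L/D)(ρV²/2) = 0.0115·(21.9/0.388)·(1020·3.527²/2) = 0.0115·56.44·6344 = 4118 Pa.
ΔP = 4118 Pa = 4.12 kPa.

ΔP ≈ 4.12 kPa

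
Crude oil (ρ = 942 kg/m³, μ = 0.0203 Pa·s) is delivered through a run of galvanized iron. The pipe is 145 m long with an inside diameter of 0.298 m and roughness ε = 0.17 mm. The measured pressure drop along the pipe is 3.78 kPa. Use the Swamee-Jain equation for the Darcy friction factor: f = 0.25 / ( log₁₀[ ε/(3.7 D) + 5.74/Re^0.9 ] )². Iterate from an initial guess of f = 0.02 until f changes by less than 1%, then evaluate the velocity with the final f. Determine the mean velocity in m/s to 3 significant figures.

V ≈ 0.718 m/s

Rearranging Darcy-Weisbach: V = √(2·ΔP·D/(f·L·ρ)). With ε/D = 0.00017/0.298 = 0.00057, iterate starting from f = 0.02:
  f = 0.02 → V = √(2·3780·0.298/(0.02·145·942)) = 0.9081 m/s; Re = ρVD/μ = 1.256e+04; f → 0.03021
  f = 0.03021 → V = 0.7389 m/s; Re = 1.022e+04; f → 0.03178
  f = 0.03178 → V = 0.7204 m/s; Re = 9961; f → 0.03199
Converged (Δf/f < 1%). With the final f = 0.03199: V = √(2·3780·0.298/(0.03199·145·942)) = 0.7181 m/s.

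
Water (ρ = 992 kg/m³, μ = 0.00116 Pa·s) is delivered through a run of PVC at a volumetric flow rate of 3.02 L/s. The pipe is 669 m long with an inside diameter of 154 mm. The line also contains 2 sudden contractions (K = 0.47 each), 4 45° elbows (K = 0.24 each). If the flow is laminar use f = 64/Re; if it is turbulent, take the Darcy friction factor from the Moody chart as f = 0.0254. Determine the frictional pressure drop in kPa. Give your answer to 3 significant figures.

ΔP ≈ 1.46 kPa

Q = 3.02 L/s = 3.02/1000 = 0.00302 m³/s.
Cross-sectional area A = πD²/4 = π(0.154)²/4 = 0.01863 m²; mean velocity V = Q/A = 0.00302/0.01863 = 0.1621 m/s.
Reynolds number Re = ρVD/μ = 992 · 0.1621 · 0.154 / 0.00116 = 2.135e+04.
Re > 4000 → turbulent; use the Moody-chart value f = 0.0254.
Total minor-loss coefficient ΣK = 2·0.47 + 4·0.24 = 1.9.
ΔP = [f·L/D + ΣK]·(ρV²/2) = [0.0254·669/0.154 + 1.9]·(992·0.1621²/2) = [110.3 + 1.9]·13.04 = 1463 Pa.
ΔP = 1463 Pa = 1.46 kPa.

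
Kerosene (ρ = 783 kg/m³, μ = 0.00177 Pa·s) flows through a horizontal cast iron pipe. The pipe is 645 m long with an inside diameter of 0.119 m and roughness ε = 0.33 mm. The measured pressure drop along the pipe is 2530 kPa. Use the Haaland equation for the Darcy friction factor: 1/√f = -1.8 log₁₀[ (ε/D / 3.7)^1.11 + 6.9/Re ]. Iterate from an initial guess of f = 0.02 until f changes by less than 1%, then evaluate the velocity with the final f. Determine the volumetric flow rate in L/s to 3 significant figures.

Rearranging Darcy-Weisbach: V = √(2·ΔP·D/(f·L·ρ)). With ε/D = 0.00033/0.119 = 0.00277, iterate starting from f = 0.02:
  f = 0.02 → V = √(2·2.53e+06·0.119/(0.02·645·783)) = 7.721 m/s; Re = ρVD/μ = 4.065e+05; f → 0.02596
  f = 0.02596 → V = 6.777 m/s; Re = 3.567e+05; f → 0.02601
Converged (Δf/f < 1%). With the final f = 0.02601: V = √(2·2.53e+06·0.119/(0.02601·645·783)) = 6.771 m/s.
Q = V·A = 6.771·(π/4·0.119²) = 0.07531 m³/s = 75.3 L/s.

Q ≈ 75.3 L/s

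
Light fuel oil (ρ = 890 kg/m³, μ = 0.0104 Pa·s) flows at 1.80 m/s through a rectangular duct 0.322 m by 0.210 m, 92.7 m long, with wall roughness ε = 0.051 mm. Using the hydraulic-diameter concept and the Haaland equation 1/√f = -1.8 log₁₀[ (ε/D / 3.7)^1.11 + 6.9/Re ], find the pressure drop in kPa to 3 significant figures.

ΔP ≈ 11.8 kPa

Hydraulic diameter D_h = 4A/P = 4·(0.322·0.21)/(2·(0.322+0.21)) = 0.2705/1.064 = 0.2542 m.
Re = ρVD_h/μ = 890·1.8·0.2542/0.0104 = 3.916e+04.
ε/D_h = 5.1e-05/0.2542 = 0.000201; Haaland gives 1/√f = -1.8 log₁₀[1.84e-05+0.000176] = 6.679, so f = 0.02241.
ΔP = f(L/D_h)(ρV²/2) = 0.02241·92.7/0.2542·1442 = 1.178e+04 Pa.
ΔP = 11.8 kPa.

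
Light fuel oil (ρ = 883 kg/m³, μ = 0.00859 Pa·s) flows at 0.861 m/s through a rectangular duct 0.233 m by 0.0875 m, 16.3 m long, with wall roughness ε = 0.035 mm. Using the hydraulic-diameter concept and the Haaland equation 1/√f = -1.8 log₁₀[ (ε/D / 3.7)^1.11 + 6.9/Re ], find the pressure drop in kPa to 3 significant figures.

Hydraulic diameter D_h = 4A/P = 4·(0.233·0.0875)/(2·(0.233+0.0875)) = 0.08155/0.641 = 0.1272 m.
Re = ρVD_h/μ = 883·0.861·0.1272/0.00859 = 1.126e+04.
ε/D_h = 3.5e-05/0.1272 = 0.000275; Haaland gives 1/√f = -1.8 log₁₀[2.61e-05+0.000613] = 5.75, so f = 0.03024.
ΔP = f(L/D_h)(ρV²/2) = 0.03024·16.3/0.1272·327.3 = 1268 Pa.
ΔP = 1.27 kPa.

ΔP ≈ 1.27 kPa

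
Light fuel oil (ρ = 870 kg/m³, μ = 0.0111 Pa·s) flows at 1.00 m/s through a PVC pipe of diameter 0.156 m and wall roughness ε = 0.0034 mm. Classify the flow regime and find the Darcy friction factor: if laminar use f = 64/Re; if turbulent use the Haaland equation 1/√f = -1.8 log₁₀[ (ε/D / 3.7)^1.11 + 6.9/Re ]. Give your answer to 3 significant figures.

Re = ρVD/μ = 870·1·0.156/0.0111 = 1.223e+04.
Re > 4000 → turbulent. ε/D = 3.4e-06/0.156 = 2.18e-05; Haaland: 1/√f = -1.8 log₁₀[1.57e-06 + 0.000564] = 5.845, so f = 0.02927.

f ≈ 0.0293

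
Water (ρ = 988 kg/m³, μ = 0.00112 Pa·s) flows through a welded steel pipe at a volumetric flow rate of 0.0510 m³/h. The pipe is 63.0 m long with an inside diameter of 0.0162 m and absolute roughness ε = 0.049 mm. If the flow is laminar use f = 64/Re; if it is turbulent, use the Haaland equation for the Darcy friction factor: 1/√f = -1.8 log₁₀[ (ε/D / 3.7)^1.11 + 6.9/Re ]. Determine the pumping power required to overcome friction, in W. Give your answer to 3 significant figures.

Q = 0.0510 m³/h = 0.0510/3600 = 1.417e-05 m³/s.
Cross-sectional area A = πD²/4 = π(0.0162)²/4 = 0.0002061 m²; mean velocity V = Q/A = 1.417e-05/0.0002061 = 0.06873 m/s.
Reynolds number Re = ρVD/μ = 988 · 0.06873 · 0.0162 / 0.00112 = 982.2.
Re < 2300 → laminar flow, so f = 64/Re = 64/982.2 = 0.06516 (the turbulent correlation is not needed).
Darcy-Weisbach: ΔP = f(L/D)(ρV²/2) = 0.06516·(63/0.0162)·(988·0.06873²/2) = 0.06516·3889·2.334 = 591.3 Pa.
Pumping power P = QΔP = 1.417e-05·591.3 = 0.008377 W = 0.00838 W.

P ≈ 0.00838 W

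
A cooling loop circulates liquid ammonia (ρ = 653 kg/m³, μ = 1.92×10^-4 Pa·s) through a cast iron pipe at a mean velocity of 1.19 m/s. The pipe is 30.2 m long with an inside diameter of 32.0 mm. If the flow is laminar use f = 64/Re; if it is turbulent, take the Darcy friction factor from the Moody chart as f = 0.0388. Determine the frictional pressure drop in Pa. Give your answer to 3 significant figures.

Reynolds number Re = ρVD/μ = 653 · 1.19 · 0.032 / 0.000192 = 1.295e+05.
Re > 4000 → turbulent; use the Moody-chart value f = 0.0388.
Darcy-Weisbach: ΔP = f(L/D)(ρV²/2) = 0.0388·(30.2/0.032)·(653·1.19²/2) = 0.0388·943.8·462.4 = 1.693e+04 Pa.

ΔP ≈ 16900 Pa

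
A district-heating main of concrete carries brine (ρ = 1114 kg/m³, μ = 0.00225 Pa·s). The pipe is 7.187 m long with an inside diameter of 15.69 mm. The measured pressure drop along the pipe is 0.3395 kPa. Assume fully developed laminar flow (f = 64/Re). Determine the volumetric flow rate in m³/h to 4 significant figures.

For laminar flow, f = 64/Re with Re = ρVD/μ, so Darcy-Weisbach reduces to ΔP = 32μLV/D². Solving for V: V = ΔP·D²/(32μL) = 339.5·(0.01569)²/(32·0.00225·7.187) = 0.1615 m/s.
Check: Re = ρVD/μ = 1114·0.1615·0.01569/0.00225 = 1255 < 2300, so the laminar assumption holds.
Q = V·A = 0.1615·(π/4·0.01569²) = 3.123e-05 m³/s = 0.1124 m³/h.

Q ≈ 0.1124 m³/h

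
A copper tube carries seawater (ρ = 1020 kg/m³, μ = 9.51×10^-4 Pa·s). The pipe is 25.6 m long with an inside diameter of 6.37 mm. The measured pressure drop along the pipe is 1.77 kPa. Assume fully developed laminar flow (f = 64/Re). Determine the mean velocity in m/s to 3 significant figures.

V ≈ 0.0922 m/s

For laminar flow, f = 64/Re with Re = ρVD/μ, so Darcy-Weisbach reduces to ΔP = 32μLV/D². Solving for V: V = ΔP·D²/(32μL) = 1770·(0.00637)²/(32·0.000951·25.6) = 0.09219 m/s.
Check: Re = ρVD/μ = 1020·0.09219·0.00637/0.000951 = 629.9 < 2300, so the laminar assumption holds.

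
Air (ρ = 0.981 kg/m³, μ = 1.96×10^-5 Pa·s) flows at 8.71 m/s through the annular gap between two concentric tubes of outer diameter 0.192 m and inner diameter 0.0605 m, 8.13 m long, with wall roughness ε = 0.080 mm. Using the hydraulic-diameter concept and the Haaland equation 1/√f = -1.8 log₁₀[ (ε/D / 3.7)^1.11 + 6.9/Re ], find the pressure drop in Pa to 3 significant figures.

Hydraulic diameter D_h = 4A/P = D_o - D_i = 0.192 - 0.0605 = 0.1315 m.
Re = ρVD_h/μ = 0.981·8.71·0.1315/1.96e-05 = 5.733e+04.
ε/D_h = 8e-05/0.1315 = 0.000608; Haaland gives 1/√f = -1.8 log₁₀[6.31e-05+0.00012] = 6.726, so f = 0.02211.
ΔP = f(L/D_h)(ρV²/2) = 0.02211·8.13/0.1315·37.21 = 50.86 Pa.

ΔP ≈ 50.9 Pa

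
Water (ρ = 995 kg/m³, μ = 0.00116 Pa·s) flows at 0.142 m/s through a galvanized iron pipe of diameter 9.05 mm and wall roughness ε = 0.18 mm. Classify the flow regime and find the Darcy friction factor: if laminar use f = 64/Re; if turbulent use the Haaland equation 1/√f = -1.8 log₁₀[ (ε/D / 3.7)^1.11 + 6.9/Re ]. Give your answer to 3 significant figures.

Re = ρVD/μ = 995·0.142·0.00905/0.00116 = 1102.
Re < 2300 → laminar, so f = 64/Re = 0.05806 (roughness is irrelevant in laminar flow).

f ≈ 0.0581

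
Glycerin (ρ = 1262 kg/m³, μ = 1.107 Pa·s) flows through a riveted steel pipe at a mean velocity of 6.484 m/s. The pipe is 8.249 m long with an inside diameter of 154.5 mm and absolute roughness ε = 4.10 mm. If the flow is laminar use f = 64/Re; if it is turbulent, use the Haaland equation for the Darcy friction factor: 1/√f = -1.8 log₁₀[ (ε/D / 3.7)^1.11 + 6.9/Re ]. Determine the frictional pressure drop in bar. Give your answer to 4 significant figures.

ΔP ≈ 0.7938 bar

Reynolds number Re = ρVD/μ = 1262 · 6.484 · 0.1545 / 1.11 = 1142.
Re < 2300 → laminar flow, so f = 64/Re = 64/1142 = 0.05604 (the turbulent correlation is not needed).
Darcy-Weisbach: ΔP = f(L/D)(ρV²/2) = 0.05604·(8.249/0.1545)·(1262·6.484²/2) = 0.05604·53.39·2.653e+04 = 7.938e+04 Pa.
ΔP = 7.938e+04 Pa = 0.7938 bar.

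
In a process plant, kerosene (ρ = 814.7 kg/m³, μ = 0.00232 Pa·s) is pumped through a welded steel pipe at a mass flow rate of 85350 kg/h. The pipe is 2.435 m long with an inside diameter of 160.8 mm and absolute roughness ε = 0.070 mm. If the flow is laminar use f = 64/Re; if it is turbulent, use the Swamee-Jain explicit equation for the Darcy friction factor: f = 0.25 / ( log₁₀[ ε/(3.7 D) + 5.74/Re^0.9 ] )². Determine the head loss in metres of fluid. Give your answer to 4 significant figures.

h_f ≈ 0.03287 m

ṁ = 85350 kg/h = 85350/3600 = 23.71 kg/s.
A = πD²/4 = π(0.1608)²/4 = 0.02031 m²; mean velocity V = ṁ/(ρA) = 23.71/(814.7 · 0.02031) = 1.433 m/s.
Reynolds number Re = ρVD/μ = 814.7 · 1.433 · 0.1608 / 0.00232 = 8.092e+04.
Re > 4000 → turbulent. Relative roughness ε/D = 7e-05/0.1608 = 0.000435. Swamee-Jain: f = 0.25/(log₁₀[0.000435/3.7 + 5.74/8.092e+04^0.9])² = 0.25/(log₁₀[0.000118 + 0.00022])² = 0.25/(-3.472)² = 0.02074.
Darcy-Weisbach: ΔP = f(L/D)(ρV²/2) = 0.02074·(2.435/0.1608)·(814.7·1.433²/2) = 0.02074·15.14·836.5 = 262.7 Pa.
Head loss h_f = ΔP/(ρg) = 262.7/(814.7·9.81) = 0.03287 m.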